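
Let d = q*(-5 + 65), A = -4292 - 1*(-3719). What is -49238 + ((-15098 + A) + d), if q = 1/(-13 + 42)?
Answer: -1882301/29 ≈ -64907.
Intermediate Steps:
q = 1/29 ≈ 0.034483
A = -573 (A = -4292 + 3719 = -573)
d = 60/29 (d = (-5 + 65)/29 = (1/29)*60 = 60/29 ≈ 2.0690)
-49238 + ((-15098 + A) + d) = -49238 + ((-15098 - 573) + 60/29) = -49238 + (-15671 + 60/29) = -49238 - 454399/29 = -1882301/29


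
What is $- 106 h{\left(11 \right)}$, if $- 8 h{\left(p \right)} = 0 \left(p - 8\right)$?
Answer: $0$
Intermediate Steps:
$h{\left(p \right)} = 0$ ($h{\left(p \right)} = - \frac{0 \left(p - 8\right)}{8} = - \frac{0 \left(-8 + p\right)}{8} = \left(- \frac{1}{8}\right) 0 = 0$)
$- 106 h{\left(11 \right)} = \left(-106\right) 0 = 0$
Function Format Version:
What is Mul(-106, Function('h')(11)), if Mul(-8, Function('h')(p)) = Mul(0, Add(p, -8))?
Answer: 0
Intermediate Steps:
Function('h')(p) = 0 (Function('h')(p) = Mul(Rational(-1, 8), Mul(0, Add(p, -8))) = Mul(Rational(-1, 8), Mul(0, Add(-8, p))) = Mul(Rational(-1, 8), 0) = 0)
Mul(-106, Function('h')(11)) = Mul(-106, 0) = 0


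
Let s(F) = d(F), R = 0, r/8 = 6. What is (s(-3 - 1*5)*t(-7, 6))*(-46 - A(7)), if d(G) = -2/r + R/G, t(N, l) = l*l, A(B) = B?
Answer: 159/2 ≈ 79.500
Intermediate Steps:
r = 48 (r = 8*6 = 48)
t(N, l) = l²
d(G) = -1/24 (d(G) = -2/48 + 0/G = -2*1/48 + 0 = -1/24 + 0 = -1/24)
s(F) = -1/24
(s(-3 - 1*5)*t(-7, 6))*(-46 - A(7)) = (-1/24*6²)*(-46 - 1*7) = (-1/24*36)*(-46 - 7) = -3/2*(-53) = 159/2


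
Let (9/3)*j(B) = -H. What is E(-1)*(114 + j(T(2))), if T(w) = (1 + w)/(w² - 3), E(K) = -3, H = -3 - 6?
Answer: -351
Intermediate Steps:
H = -9
T(w) = (1 + w)/(-3 + w²)
j(B) = 3 (j(B) = (-1*(-9))/3 = (⅓)*9 = 3)
E(-1)*(114 + j(T(2))) = -3*(114 + 3) = -3*117 = -351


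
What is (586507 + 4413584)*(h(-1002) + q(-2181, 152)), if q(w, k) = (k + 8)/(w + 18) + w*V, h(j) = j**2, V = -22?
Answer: 3792478285181926/721 ≈ 5.2600e+12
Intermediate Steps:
q(w, k) = -22*w + (8 + k)/(18 + w) (q(w, k) = (k + 8)/(w + 18) + w*(-22) = (8 + k)/(18 + w) - 22*w = -22*w + (8 + k)/(18 + w))
(586507 + 4413584)*(h(-1002) + q(-2181, 152)) = (586507 + 4413584)*((-1002)**2 + (8 + 152 - 396*(-2181) - 22*(-2181)**2)/(18 - 2181)) = 5000091*(1004004 + (8 + 152 + 863676 - 22*4756761)/(-2163)) = 5000091*(1004004 - (8 + 152 + 863676 - 104648742)/2163) = 5000091*(1004004 - 1/2163*(-103784906)) = 5000091*(1004004 + 103784906/2163) = 5000091*(2275445558/2163) = 3792478285181926/721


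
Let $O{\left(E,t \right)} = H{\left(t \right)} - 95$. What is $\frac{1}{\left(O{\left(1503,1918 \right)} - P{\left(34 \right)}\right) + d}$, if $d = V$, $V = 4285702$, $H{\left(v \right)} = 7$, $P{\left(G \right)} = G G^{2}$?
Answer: $\frac{1}{4246310} \approx 2.355 \cdot 10^{-7}$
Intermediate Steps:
$P{\left(G \right)} = G^{3}$
$d = 4285702$
$O{\left(E,t \right)} = -88$ ($O{\left(E,t \right)} = 7 - 95 = -88$)
$\frac{1}{\left(O{\left(1503,1918 \right)} - P{\left(34 \right)}\right) + d} = \frac{1}{\left(-88 - 34^{3}\right) + 4285702} = \frac{1}{\left(-88 - 39304\right) + 4285702} = \frac{1}{-39392 + 4285702} = \frac{1}{4246310}$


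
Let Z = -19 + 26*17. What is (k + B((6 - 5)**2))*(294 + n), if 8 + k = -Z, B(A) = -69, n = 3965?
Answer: -2129500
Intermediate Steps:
Z = 423 (Z = -19 + 442 = 423)
k = -431 (k = -8 - 1*423 = -8 - 423 = -431)
(k + B((6 - 5)**2))*(294 + n) = (-431 - 69)*(294 + 3965) = -500*4259 = -2129500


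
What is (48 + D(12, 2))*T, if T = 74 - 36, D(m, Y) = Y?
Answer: 1900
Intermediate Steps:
T = 38
(48 + D(12, 2))*T = (48 + 2)*38 = 50*38 = 1900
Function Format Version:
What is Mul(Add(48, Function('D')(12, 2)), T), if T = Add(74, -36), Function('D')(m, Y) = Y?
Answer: 1900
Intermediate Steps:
T = 38
Mul(Add(48, Function('D')(12, 2)), T) = Mul(Add(48, 2), 38) = Mul(50, 38) = 1900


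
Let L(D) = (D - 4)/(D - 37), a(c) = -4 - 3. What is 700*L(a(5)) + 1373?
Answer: 1548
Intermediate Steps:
a(c) = -7
L(D) = (-4 + D)/(-37 + D)
700*L(a(5)) + 1373 = 700*((-4 - 7)/(-37 - 7)) + 1373 = 700*(-11/(-44)) + 1373 = 700*(-1/44*(-11)) + 1373 = 700*(1/4) + 1373 = 175 + 1373 = 1548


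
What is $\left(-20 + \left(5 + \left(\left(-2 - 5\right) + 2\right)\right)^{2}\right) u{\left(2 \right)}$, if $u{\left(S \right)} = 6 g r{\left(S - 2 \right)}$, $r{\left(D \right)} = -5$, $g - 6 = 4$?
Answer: $6000$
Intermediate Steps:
$g = 10$ ($g = 6 + 4 = 10$)
$u{\left(S \right)} = -300$ ($u{\left(S \right)} = 6 \cdot 10 \left(-5\right) = 60 \left(-5\right) = -300$)
$\left(-20 + \left(5 + \left(\left(-2 - 5\right) + 2\right)\right)^{2}\right) u{\left(2 \right)} = \left(-20 + \left(5 + \left(\left(-2 - 5\right) + 2\right)\right)^{2}\right) \left(-300\right) = \left(-20 + \left(5 + \left(-7 + 2\right)\right)^{2}\right) \left(-300\right) = \left(-20 + \left(5 - 5\right)^{2}\right) \left(-300\right) = \left(-20 + 0^{2}\right) \left(-300\right) = \left(-20 + 0\right) \left(-300\right) = \left(-20\right) \left(-300\right) = 6000$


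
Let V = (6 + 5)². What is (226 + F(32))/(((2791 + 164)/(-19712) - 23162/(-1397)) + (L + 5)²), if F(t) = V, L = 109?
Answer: 868688128/32575629323 ≈ 0.026667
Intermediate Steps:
V = 121 (V = 11² = 121)
F(t) = 121
(226 + F(32))/(((2791 + 164)/(-19712) - 23162/(-1397)) + (L + 5)²) = (226 + 121)/(((2791 + 164)/(-19712) - 23162/(-1397)) + (109 + 5)²) = 347/((2955*(-1/19712) - 23162*(-1/1397)) + 114²) = 347/((-2955/19712 + 23162/1397) + 12996) = 347/(41131019/2503424 + 12996) = 347/(32575629323/2503424) = 347*(2503424/32575629323) = 868688128/32575629323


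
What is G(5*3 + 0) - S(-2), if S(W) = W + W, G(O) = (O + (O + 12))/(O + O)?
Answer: 27/5 ≈ 5.4000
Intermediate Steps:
G(O) = (12 + 2*O)/(2*O) (G(O) = (O + (12 + O))/((2*O)) = (12 + 2*O)*(1/(2*O)) = (12 + 2*O)/(2*O))
S(W) = 2*W
G(5*3 + 0) - S(-2) = (6 + (5*3 + 0))/(5*3 + 0) - 2*(-2) = (6 + (15 + 0))/(15 + 0) - 1*(-4) = (6 + 15)/15 + 4 = (1/15)*21 + 4 = 7/5 + 4 = 27/5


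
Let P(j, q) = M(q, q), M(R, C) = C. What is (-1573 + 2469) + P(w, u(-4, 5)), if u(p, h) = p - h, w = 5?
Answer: 887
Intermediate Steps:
P(j, q) = q
(-1573 + 2469) + P(w, u(-4, 5)) = (-1573 + 2469) + (-4 - 1*5) = 896 + (-4 - 5) = 896 - 9 = 887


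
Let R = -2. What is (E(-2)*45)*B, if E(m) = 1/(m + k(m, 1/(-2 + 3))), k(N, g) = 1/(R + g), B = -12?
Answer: 180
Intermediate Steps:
k(N, g) = 1/(-2 + g)
E(m) = 1/(-1 + m) (E(m) = 1/(m + 1/(-2 + 1/(-2 + 3))) = 1/(m + 1/(-2 + 1/1)) = 1/(m + 1/(-2 + 1)) = 1/(m + 1/(-1)) = 1/(m - 1) = 1/(-1 + m))
(E(-2)*45)*B = (45/(-1 - 2))*(-12) = (45/(-3))*(-12) = -⅓*45*(-12) = -15*(-12) = 180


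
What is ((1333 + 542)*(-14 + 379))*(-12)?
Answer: -8212500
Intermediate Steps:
((1333 + 542)*(-14 + 379))*(-12) = (1875*365)*(-12) = 684375*(-12) = -8212500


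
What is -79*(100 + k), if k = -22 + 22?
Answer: -7900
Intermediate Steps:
k = 0
-79*(100 + k) = -79*(100 + 0) = -79*100 = -7900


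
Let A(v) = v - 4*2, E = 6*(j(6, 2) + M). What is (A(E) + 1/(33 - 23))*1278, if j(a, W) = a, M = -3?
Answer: 64539/5 ≈ 12908.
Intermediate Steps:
E = 18 (E = 6*(6 - 3) = 6*3 = 18)
A(v) = -8 + v (A(v) = v - 8 = -8 + v)
(A(E) + 1/(33 - 23))*1278 = ((-8 + 18) + 1/(33 - 23))*1278 = (10 + 1/10)*1278 = (101/10)*1278 = 64539/5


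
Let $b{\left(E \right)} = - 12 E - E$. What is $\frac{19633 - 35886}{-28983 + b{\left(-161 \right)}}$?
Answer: $\frac{16253}{26890} \approx 0.60443$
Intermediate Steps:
$b{\left(E \right)} = - 13 E$
$\frac{19633 - 35886}{-28983 + b{\left(-161 \right)}} = \frac{19633 - 35886}{-28983 - -2093} = - \frac{16253}{-28983 + 2093} = - \frac{16253}{-26890} = \left(-16253\right) \left(- \frac{1}{26890}\right) = \frac{16253}{26890}$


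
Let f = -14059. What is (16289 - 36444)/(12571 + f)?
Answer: 20155/1488 ≈ 13.545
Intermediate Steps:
(16289 - 36444)/(12571 + f) = (16289 - 36444)/(12571 - 14059) = -20155/(-1488) = -20155*(-1/1488) = 20155/1488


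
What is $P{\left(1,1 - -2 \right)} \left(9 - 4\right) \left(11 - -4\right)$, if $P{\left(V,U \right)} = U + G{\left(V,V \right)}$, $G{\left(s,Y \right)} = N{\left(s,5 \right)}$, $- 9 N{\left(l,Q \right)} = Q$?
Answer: $\frac{550}{3} \approx 183.33$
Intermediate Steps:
$N{\left(l,Q \right)} = - \frac{Q}{9}$
$G{\left(s,Y \right)} = - \frac{5}{9}$ ($G{\left(s,Y \right)} = \left(- \frac{1}{9}\right) 5 = - \frac{5}{9}$)
$P{\left(V,U \right)} = - \frac{5}{9} + U$ ($P{\left(V,U \right)} = U - \frac{5}{9} = - \frac{5}{9} + U$)
$P{\left(1,1 - -2 \right)} \left(9 - 4\right) \left(11 - -4\right) = \left(- \frac{5}{9} + \left(1 - -2\right)\right) \left(9 - 4\right) \left(11 - -4\right) = \left(- \frac{5}{9} + \left(1 + 2\right)\right) 5 \left(11 + 4\right) = \left(- \frac{5}{9} + 3\right) 5 \cdot 15 = \frac{22}{9} \cdot 5 \cdot 15 = \frac{110}{9} \cdot 15 = \frac{550}{3}$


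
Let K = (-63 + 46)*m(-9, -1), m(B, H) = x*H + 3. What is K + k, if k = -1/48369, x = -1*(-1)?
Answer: -1644547/48369 ≈ -34.000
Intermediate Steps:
x = 1
m(B, H) = 3 + H (m(B, H) = 1*H + 3 = H + 3 = 3 + H)
K = -34 (K = (-63 + 46)*(3 - 1) = -17*2 = -34)
k = -1/48369 (k = -1*1/48369 = -1/48369 ≈ -2.0674e-5)
K + k = -34 - 1/48369 = -1644547/48369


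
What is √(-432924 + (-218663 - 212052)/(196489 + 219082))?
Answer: I*√442401371094421/31967 ≈ 657.97*I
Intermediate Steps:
√(-432924 + (-218663 - 212052)/(196489 + 219082)) = √(-432924 - 430715/415571) = √(-179911090319/415571) = I*√442401371094421/31967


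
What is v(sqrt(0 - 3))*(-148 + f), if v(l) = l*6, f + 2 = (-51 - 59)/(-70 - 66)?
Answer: -30435*I*sqrt(3)/34 ≈ -1550.4*I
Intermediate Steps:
f = -81/68 (f = -2 + (-51 - 59)/(-70 - 66) = -2 - 110/(-136) = -2 - 110*(-1/136) = -2 + 55/68 = -81/68 ≈ -1.1912)
v(l) = 6*l
v(sqrt(0 - 3))*(-148 + f) = (6*sqrt(0 - 3))*(-148 - 81/68) = (6*sqrt(-3))*(-10145/68) = (6*(I*sqrt(3)))*(-10145/68) = (6*I*sqrt(3))*(-10145/68) = -30435*I*sqrt(3)/34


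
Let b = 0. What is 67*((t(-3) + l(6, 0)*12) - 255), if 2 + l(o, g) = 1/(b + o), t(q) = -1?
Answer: -18626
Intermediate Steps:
l(o, g) = -2 + 1/o (l(o, g) = -2 + 1/(0 + o) = -2 + 1/o)
67*((t(-3) + l(6, 0)*12) - 255) = 67*((-1 + (-2 + 1/6)*12) - 255) = 67*((-1 - 11/6*12) - 255) = 67*((-1 - 22) - 255) = 67*(-23 - 255) = 67*(-278) = -18626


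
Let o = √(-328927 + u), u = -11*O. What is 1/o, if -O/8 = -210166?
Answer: -I*√18823535/18823535 ≈ -0.00023049*I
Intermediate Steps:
O = 1681328 (O = -8*(-210166) = 1681328)
u = -18494608 (u = -11*1681328 = -18494608)
o = I*√18823535 (o = √(-328927 - 18494608) = √(-18823535) = I*√18823535 ≈ 4338.6*I)
1/o = 1/(I*√18823535) = -I*√18823535/18823535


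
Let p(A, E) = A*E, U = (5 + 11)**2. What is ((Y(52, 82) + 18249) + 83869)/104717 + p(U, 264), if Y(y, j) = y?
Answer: 7077295898/104717 ≈ 67585.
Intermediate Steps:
U = 256 (U = 16**2 = 256)
((Y(52, 82) + 18249) + 83869)/104717 + p(U, 264) = ((52 + 18249) + 83869)/104717 + 256*264 = (18301 + 83869)*(1/104717) + 67584 = 102170*(1/104717) + 67584 = 102170/104717 + 67584 = 7077295898/104717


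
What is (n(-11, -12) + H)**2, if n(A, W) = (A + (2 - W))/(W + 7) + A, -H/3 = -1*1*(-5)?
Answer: 17689/25 ≈ 707.56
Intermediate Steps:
H = -15 (H = -3*(-1*1)*(-5) = -(-3)*(-5) = -3*5 = -15)
n(A, W) = A + (2 + A - W)/(7 + W) (n(A, W) = (2 + A - W)/(7 + W) + A = A + (2 + A - W)/(7 + W))
(n(-11, -12) + H)**2 = ((2 - 1*(-12) + 8*(-11) - 11*(-12))/(7 - 12) - 15)**2 = ((2 + 12 - 88 + 132)/(-5) - 15)**2 = (-1/5*58 - 15)**2 = (-58/5 - 15)**2 = (-133/5)**2 = 17689/25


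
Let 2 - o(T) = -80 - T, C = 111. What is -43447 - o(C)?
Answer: -43640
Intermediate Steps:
o(T) = 82 + T (o(T) = 2 - (-80 - T) = 2 + (80 + T) = 82 + T)
-43447 - o(C) = -43447 - (82 + 111) = -43447 - 1*193 = -43447 - 193 = -43640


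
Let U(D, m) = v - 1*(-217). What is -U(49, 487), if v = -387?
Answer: 170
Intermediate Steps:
U(D, m) = -170 (U(D, m) = -387 - 1*(-217) = -387 + 217 = -170)
-U(49, 487) = -1*(-170) = 170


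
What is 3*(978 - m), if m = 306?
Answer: 2016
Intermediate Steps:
3*(978 - m) = 3*(978 - 1*306) = 3*(978 - 306) = 3*672 = 2016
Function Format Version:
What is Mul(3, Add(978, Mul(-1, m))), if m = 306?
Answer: 2016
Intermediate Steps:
Mul(3, Add(978, Mul(-1, m))) = Mul(3, Add(978, Mul(-1, 306))) = Mul(3, Add(978, -306)) = Mul(3, 672) = 2016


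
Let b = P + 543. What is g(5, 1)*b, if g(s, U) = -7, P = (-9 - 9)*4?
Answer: -3297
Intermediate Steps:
P = -72 (P = -18*4 = -72)
b = 471 (b = -72 + 543 = 471)
g(5, 1)*b = -7*471 = -3297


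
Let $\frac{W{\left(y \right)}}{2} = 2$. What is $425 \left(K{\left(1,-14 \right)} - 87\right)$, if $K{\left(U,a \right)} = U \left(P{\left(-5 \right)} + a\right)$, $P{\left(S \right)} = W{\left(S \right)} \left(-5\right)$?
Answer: $-51425$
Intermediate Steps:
$W{\left(y \right)} = 4$ ($W{\left(y \right)} = 2 \cdot 2 = 4$)
$P{\left(S \right)} = -20$ ($P{\left(S \right)} = 4 \left(-5\right) = -20$)
$K{\left(U,a \right)} = U \left(-20 + a\right)$
$425 \left(K{\left(1,-14 \right)} - 87\right) = 425 \left(1 \left(-20 - 14\right) - 87\right) = 425 \left(1 \left(-34\right) - 87\right) = 425 \left(-34 - 87\right) = 425 \left(-121\right) = -51425$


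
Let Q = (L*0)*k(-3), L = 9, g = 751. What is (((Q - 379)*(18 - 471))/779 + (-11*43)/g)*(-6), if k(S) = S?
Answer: -771410820/585029 ≈ -1318.6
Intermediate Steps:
Q = 0 (Q = (9*0)*(-3) = 0*(-3) = 0)
(((Q - 379)*(18 - 471))/779 + (-11*43)/g)*(-6) = (((0 - 379)*(18 - 471))/779 - 11*43/751)*(-6) = (-379*(-453)*(1/779) - 473*1/751)*(-6) = (171687*(1/779) - 473/751)*(-6) = (171687/779 - 473/751)*(-6) = (128568470/585029)*(-6) = -771410820/585029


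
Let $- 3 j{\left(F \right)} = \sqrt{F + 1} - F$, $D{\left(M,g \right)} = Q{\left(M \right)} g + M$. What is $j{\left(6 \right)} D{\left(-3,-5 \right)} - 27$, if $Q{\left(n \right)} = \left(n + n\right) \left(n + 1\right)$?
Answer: $-153 + 21 \sqrt{7} \approx -97.439$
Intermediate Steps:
$Q{\left(n \right)} = 2 n \left(1 + n\right)$
$D{\left(M,g \right)} = M + 2 M g \left(1 + M\right)$ ($D{\left(M,g \right)} = 2 M \left(1 + M\right) g + M = 2 M g \left(1 + M\right) + M = M + 2 M g \left(1 + M\right)$)
$j{\left(F \right)} = - \frac{\sqrt{1 + F}}{3} + \frac{F}{3}$ ($j{\left(F \right)} = - \frac{\sqrt{F + 1} - F}{3} = - \frac{\sqrt{1 + F} - F}{3} = - \frac{\sqrt{1 + F}}{3} + \frac{F}{3}$)
$j{\left(6 \right)} D{\left(-3,-5 \right)} - 27 = \left(- \frac{\sqrt{1 + 6}}{3} + \frac{1}{3} \cdot 6\right) \left(- 3 \left(1 + 2 \left(-5\right) \left(1 - 3\right)\right)\right) - 27 = \left(- \frac{\sqrt{7}}{3} + 2\right) \left(- 3 \left(1 + 2 \left(-5\right) \left(-2\right)\right)\right) - 27 = \left(2 - \frac{\sqrt{7}}{3}\right) \left(- 3 \left(1 + 20\right)\right) - 27 = \left(2 - \frac{\sqrt{7}}{3}\right) \left(\left(-3\right) 21\right) - 27 = \left(2 - \frac{\sqrt{7}}{3}\right) \left(-63\right) - 27 = \left(-126 + 21 \sqrt{7}\right) - 27 = -153 + 21 \sqrt{7}$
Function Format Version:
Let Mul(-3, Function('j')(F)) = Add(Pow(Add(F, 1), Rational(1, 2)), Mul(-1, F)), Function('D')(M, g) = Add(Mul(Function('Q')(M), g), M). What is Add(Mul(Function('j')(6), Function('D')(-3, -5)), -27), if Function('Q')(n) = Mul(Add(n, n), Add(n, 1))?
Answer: Add(-153, Mul(21, Pow(7, Rational(1, 2)))) ≈ -97.439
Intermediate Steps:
Function('Q')(n) = Mul(2, n, Add(1, n)) (Function('Q')(n) = Mul(Mul(2, n), Add(1, n)) = Mul(2, n, Add(1, n)))
Function('D')(M, g) = Add(M, Mul(2, M, g, Add(1, M))) (Function('D')(M, g) = Add(Mul(Mul(2, M, Add(1, M)), g), M) = Add(Mul(2, M, g, Add(1, M)), M) = Add(M, Mul(2, M, g, Add(1, M))))
Function('j')(F) = Add(Mul(Rational(-1, 3), Pow(Add(1, F), Rational(1, 2))), Mul(Rational(1, 3), F)) (Function('j')(F) = Mul(Rational(-1, 3), Add(Pow(Add(F, 1), Rational(1, 2)), Mul(-1, F))) = Mul(Rational(-1, 3), Add(Pow(Add(1, F), Rational(1, 2)), Mul(-1, F))) = Add(Mul(Rational(-1, 3), Pow(Add(1, F), Rational(1, 2))), Mul(Rational(1, 3), F)))
Add(Mul(Function('j')(6), Function('D')(-3, -5)), -27) = Add(Mul(Add(Mul(Rational(-1, 3), Pow(Add(1, 6), Rational(1, 2))), Mul(Rational(1, 3), 6)), Mul(-3, Add(1, Mul(2, -5, Add(1, -3))))), -27) = Add(Mul(Add(Mul(Rational(-1, 3), Pow(7, Rational(1, 2))), 2), Mul(-3, Add(1, Mul(2, -5, -2)))), -27) = Add(Mul(Add(2, Mul(Rational(-1, 3), Pow(7, Rational(1, 2)))), Mul(-3, Add(1, 20))), -27) = Add(Mul(Add(2, Mul(Rational(-1, 3), Pow(7, Rational(1, 2)))), Mul(-3, 21)), -27) = Add(Mul(Add(2, Mul(Rational(-1, 3), Pow(7, Rational(1, 2)))), -63), -27) = Add(Add(-126, Mul(21, Pow(7, Rational(1, 2)))), -27) = Add(-153, Mul(21, Pow(7, Rational(1, 2))))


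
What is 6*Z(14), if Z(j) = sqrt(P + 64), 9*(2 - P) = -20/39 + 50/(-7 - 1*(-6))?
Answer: 8*sqrt(61269)/39 ≈ 50.775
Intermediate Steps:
P = 2672/351 (P = 2 - (-20/39 + 50/(-7 - 1*(-6)))/9 = 2 - (-20*1/39 + 50/(-7 + 6))/9 = 2 - (-20/39 + 50/(-1))/9 = 2 - (-20/39 + 50*(-1))/9 = 2 - (-20/39 - 50)/9 = 2 - 1/9*(-1970/39) = 2 + 1970/351 = 2672/351 ≈ 7.6125)
Z(j) = 4*sqrt(61269)/117 (Z(j) = sqrt(2672/351 + 64) = sqrt(25136/351) = 4*sqrt(61269)/117)
6*Z(14) = 6*(4*sqrt(61269)/117) = 8*sqrt(61269)/39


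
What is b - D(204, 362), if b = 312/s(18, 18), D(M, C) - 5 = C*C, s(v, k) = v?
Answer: -393095/3 ≈ -1.3103e+5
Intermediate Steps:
D(M, C) = 5 + C² (D(M, C) = 5 + C*C = 5 + C²)
b = 52/3 (b = 312/18 = 312*(1/18) = 52/3 ≈ 17.333)
b - D(204, 362) = 52/3 - (5 + 362²) = 52/3 - (5 + 131044) = 52/3 - 1*131049 = 52/3 - 131049 = -393095/3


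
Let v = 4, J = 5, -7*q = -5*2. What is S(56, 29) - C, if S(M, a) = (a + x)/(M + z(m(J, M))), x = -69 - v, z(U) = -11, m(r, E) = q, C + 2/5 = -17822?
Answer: 801964/45 ≈ 17821.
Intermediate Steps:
q = 10/7 (q = -(-5)*2/7 = -⅐*(-10) = 10/7 ≈ 1.4286)
C = -89112/5 (C = -⅖ - 17822 = -89112/5 ≈ -17822.)
m(r, E) = 10/7
x = -73 (x = -69 - 1*4 = -69 - 4 = -73)
S(M, a) = (-73 + a)/(-11 + M) (S(M, a) = (a - 73)/(M - 11) = (-73 + a)/(-11 + M))
S(56, 29) - C = (-73 + 29)/(-11 + 56) - 1*(-89112/5) = -44/45 + 89112/5 = 801964/45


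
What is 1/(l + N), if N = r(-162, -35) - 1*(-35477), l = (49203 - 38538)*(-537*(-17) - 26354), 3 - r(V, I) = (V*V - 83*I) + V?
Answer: -1/183698132 ≈ -5.4437e-9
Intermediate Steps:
r(V, I) = 3 - V - V² + 83*I (r(V, I) = 3 - ((V*V - 83*I) + V) = 3 - ((V² - 83*I) + V) = 3 - (V + V² - 83*I) = 3 + (-V - V² + 83*I) = 3 - V - V² + 83*I)
l = -183704625 (l = 10665*(9129 - 26354) = 10665*(-17225) = -183704625)
N = 6493 (N = (3 - 1*(-162) - 1*(-162)² + 83*(-35)) - 1*(-35477) = (3 + 162 - 1*26244 - 2905) + 35477 = (3 + 162 - 26244 - 2905) + 35477 = -28984 + 35477 = 6493)
1/(l + N) = 1/(-183704625 + 6493) = 1/(-183698132) = -1/183698132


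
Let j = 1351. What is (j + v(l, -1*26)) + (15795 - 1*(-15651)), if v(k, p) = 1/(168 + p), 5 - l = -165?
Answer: 4657175/142 ≈ 32797.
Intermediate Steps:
l = 170 (l = 5 - 1*(-165) = 5 + 165 = 170)
(j + v(l, -1*26)) + (15795 - 1*(-15651)) = (1351 + 1/(168 - 1*26)) + (15795 - 1*(-15651)) = (1351 + 1/(168 - 26)) + (15795 + 15651) = (1351 + 1/142) + 31446 = 191843/142 + 31446 = 4657175/142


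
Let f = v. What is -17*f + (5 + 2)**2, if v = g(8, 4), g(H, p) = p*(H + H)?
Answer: -1039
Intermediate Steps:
g(H, p) = 2*H*p (g(H, p) = p*(2*H) = 2*H*p)
v = 64 (v = 2*8*4 = 64)
f = 64
-17*f + (5 + 2)**2 = -17*64 + (5 + 2)**2 = -1088 + 7**2 = -1088 + 49 = -1039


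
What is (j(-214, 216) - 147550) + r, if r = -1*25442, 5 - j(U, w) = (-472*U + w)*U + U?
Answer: 21489163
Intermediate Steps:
j(U, w) = 5 - U - U*(w - 472*U) (j(U, w) = 5 - ((-472*U + w)*U + U) = 5 - ((w - 472*U)*U + U) = 5 - (U*(w - 472*U) + U) = 5 - (U + U*(w - 472*U)) = 5 + (-U - U*(w - 472*U)) = 5 - U - U*(w - 472*U))
r = -25442
(j(-214, 216) - 147550) + r = ((5 - 1*(-214) + 472*(-214)² - 1*(-214)*216) - 147550) - 25442 = ((5 + 214 + 472*45796 + 46224) - 147550) - 25442 = ((5 + 214 + 21615712 + 46224) - 147550) - 25442 = (21662155 - 147550) - 25442 = 21514605 - 25442 = 21489163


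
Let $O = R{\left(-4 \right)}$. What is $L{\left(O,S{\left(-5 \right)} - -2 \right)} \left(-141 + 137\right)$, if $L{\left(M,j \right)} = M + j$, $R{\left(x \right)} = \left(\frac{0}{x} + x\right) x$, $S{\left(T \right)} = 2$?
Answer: $-80$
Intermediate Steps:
$R{\left(x \right)} = x^{2}$ ($R{\left(x \right)} = \left(0 + x\right) x = x x = x^{2}$)
$O = 16$ ($O = \left(-4\right)^{2} = 16$)
$L{\left(O,S{\left(-5 \right)} - -2 \right)} \left(-141 + 137\right) = \left(16 + \left(2 - -2\right)\right) \left(-141 + 137\right) = \left(16 + \left(2 + 2\right)\right) \left(-4\right) = \left(16 + 4\right) \left(-4\right) = 20 \left(-4\right) = -80$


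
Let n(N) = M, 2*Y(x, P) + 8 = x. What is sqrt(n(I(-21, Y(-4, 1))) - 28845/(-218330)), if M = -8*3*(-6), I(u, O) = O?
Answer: 3*sqrt(30535502802)/43666 ≈ 12.006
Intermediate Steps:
Y(x, P) = -4 + x/2
M = 144 (M = -24*(-6) = 144)
n(N) = 144
sqrt(n(I(-21, Y(-4, 1))) - 28845/(-218330)) = sqrt(144 - 28845/(-218330)) = sqrt(144 - 28845*(-1/218330)) = sqrt(144 + 5769/43666) = sqrt(6293673/43666) = 3*sqrt(30535502802)/43666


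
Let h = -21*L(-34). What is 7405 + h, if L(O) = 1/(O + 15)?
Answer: 140716/19 ≈ 7406.1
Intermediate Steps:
L(O) = 1/(15 + O)
h = 21/19 (h = -21/(15 - 34) = -21/(-19) = -21*(-1/19) = 21/19 ≈ 1.1053)
7405 + h = 7405 + 21/19 = 140716/19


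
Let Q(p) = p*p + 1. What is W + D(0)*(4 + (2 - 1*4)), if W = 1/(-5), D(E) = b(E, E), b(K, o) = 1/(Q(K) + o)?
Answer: 9/5 ≈ 1.8000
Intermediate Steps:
Q(p) = 1 + p² (Q(p) = p² + 1 = 1 + p²)
b(K, o) = 1/(1 + o + K²) (b(K, o) = 1/((1 + K²) + o) = 1/(1 + o + K²))
D(E) = 1/(1 + E + E²)
W = -⅕ ≈ -0.20000
W + D(0)*(4 + (2 - 1*4)) = -⅕ + (4 + (2 - 1*4))/(1 + 0 + 0²) = -⅕ + (4 + (2 - 4))/(1 + 0 + 0) = -⅕ + (4 - 2)/1 = -⅕ + 1*2 = -⅕ + 2 = 9/5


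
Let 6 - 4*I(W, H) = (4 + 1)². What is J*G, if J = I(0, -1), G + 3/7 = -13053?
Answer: 868053/14 ≈ 62004.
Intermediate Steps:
G = -91374/7 (G = -3/7 - 13053 = -91374/7 ≈ -13053.)
I(W, H) = -19/4 (I(W, H) = 3/2 - (4 + 1)²/4 = 3/2 - ¼*5² = 3/2 - ¼*25 = 3/2 - 25/4 = -19/4)
J = -19/4 ≈ -4.7500
J*G = -19/4*(-91374/7) = 868053/14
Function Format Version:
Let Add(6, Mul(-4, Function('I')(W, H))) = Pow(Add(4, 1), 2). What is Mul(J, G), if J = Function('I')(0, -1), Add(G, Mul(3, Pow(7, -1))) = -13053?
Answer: Rational(868053, 14) ≈ 62004.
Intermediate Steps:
G = Rational(-91374, 7) (G = Add(Rational(-3, 7), -13053) = Rational(-91374, 7) ≈ -13053.)
Function('I')(W, H) = Rational(-19, 4) (Function('I')(W, H) = Add(Rational(3, 2), Mul(Rational(-1, 4), Pow(Add(4, 1), 2))) = Add(Rational(3, 2), Mul(Rational(-1, 4), Pow(5, 2))) = Add(Rational(3, 2), Mul(Rational(-1, 4), 25)) = Add(Rational(3, 2), Rational(-25, 4)) = Rational(-19, 4))
J = Rational(-19, 4) ≈ -4.7500
Mul(J, G) = Mul(Rational(-19, 4), Rational(-91374, 7)) = Rational(868053, 14)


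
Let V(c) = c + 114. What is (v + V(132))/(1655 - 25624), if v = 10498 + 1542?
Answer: -12286/23969 ≈ -0.51258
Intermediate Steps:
V(c) = 114 + c
v = 12040
(v + V(132))/(1655 - 25624) = (12040 + (114 + 132))/(1655 - 25624) = (12040 + 246)/(-23969) = 12286*(-1/23969) = -12286/23969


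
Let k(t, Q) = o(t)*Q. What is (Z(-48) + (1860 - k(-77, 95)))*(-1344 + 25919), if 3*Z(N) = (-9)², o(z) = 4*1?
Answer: 37034525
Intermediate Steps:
o(z) = 4
Z(N) = 27 (Z(N) = (⅓)*(-9)² = (⅓)*81 = 27)
k(t, Q) = 4*Q
(Z(-48) + (1860 - k(-77, 95)))*(-1344 + 25919) = (27 + (1860 - 4*95))*(-1344 + 25919) = (27 + (1860 - 1*380))*24575 = (27 + (1860 - 380))*24575 = (27 + 1480)*24575 = 1507*24575 = 37034525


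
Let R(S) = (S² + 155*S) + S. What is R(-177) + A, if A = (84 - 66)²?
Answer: 4041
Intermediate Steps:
A = 324 (A = 18² = 324)
R(S) = S² + 156*S
R(-177) + A = -177*(156 - 177) + 324 = -177*(-21) + 324 = 3717 + 324 = 4041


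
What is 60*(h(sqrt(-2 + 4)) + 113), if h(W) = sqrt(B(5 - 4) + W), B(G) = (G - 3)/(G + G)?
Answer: 6780 + 60*sqrt(-1 + sqrt(2)) ≈ 6818.6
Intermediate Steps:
B(G) = (-3 + G)/(2*G) (B(G) = (-3 + G)/((2*G)) = (-3 + G)*(1/(2*G)) = (-3 + G)/(2*G))
h(W) = sqrt(-1 + W) (h(W) = sqrt((-3 + (5 - 4))/(2*(5 - 4)) + W) = sqrt((1/2)*(-3 + 1)/1 + W) = sqrt((1/2)*1*(-2) + W) = sqrt(-1 + W))
60*(h(sqrt(-2 + 4)) + 113) = 60*(sqrt(-1 + sqrt(-2 + 4)) + 113) = 60*(sqrt(-1 + sqrt(2)) + 113) = 60*(113 + sqrt(-1 + sqrt(2))) = 6780 + 60*sqrt(-1 + sqrt(2))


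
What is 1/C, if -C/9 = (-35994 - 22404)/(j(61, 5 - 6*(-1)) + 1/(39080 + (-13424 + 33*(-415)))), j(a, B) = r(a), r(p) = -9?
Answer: -53824/3143243151 ≈ -1.7124e-5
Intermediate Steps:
j(a, B) = -9
C = -3143243151/53824 (C = -9*(-35994 - 22404)/(-9 + 1/(39080 + (-13424 + 33*(-415)))) = -(-525582)/(-9 + 1/(39080 + (-13424 - 13695))) = -(-525582)/(-9 + 1/(39080 - 27119)) = -(-525582)/(-9 + 1/11961) = -(-525582)/(-107648/11961) = -(-525582)*(-11961)/107648 = -9*349249239/53824 = -3143243151/53824 ≈ -58399.)
1/C = 1/(-3143243151/53824) = -53824/3143243151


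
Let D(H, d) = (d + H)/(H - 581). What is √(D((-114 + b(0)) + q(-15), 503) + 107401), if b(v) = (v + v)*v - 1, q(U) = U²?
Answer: √23825656518/471 ≈ 327.72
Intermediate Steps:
b(v) = -1 + 2*v² (b(v) = (2*v)*v - 1 = 2*v² - 1 = -1 + 2*v²)
D(H, d) = (H + d)/(-581 + H)
√(D((-114 + b(0)) + q(-15), 503) + 107401) = √((((-114 + (-1 + 2*0²)) + (-15)²) + 503)/(-581 + ((-114 + (-1 + 2*0²)) + (-15)²)) + 107401) = √((((-114 + (-1 + 2*0)) + 225) + 503)/(-581 + ((-114 + (-1 + 2*0)) + 225)) + 107401) = √((((-114 + (-1 + 0)) + 225) + 503)/(-581 + ((-114 + (-1 + 0)) + 225)) + 107401) = √((((-114 - 1) + 225) + 503)/(-581 + ((-114 - 1) + 225)) + 107401) = √(((-115 + 225) + 503)/(-581 + (-115 + 225)) + 107401) = √((110 + 503)/(-581 + 110) + 107401) = √(613/(-471) + 107401) = √(-1/471*613 + 107401) = √(-613/471 + 107401) = √(50585258/471) = √23825656518/471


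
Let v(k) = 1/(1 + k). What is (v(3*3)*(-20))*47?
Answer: -94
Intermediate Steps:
(v(3*3)*(-20))*47 = (-20/(1 + 3*3))*47 = (-20/(1 + 9))*47 = (-20/10)*47 = ((⅒)*(-20))*47 = -2*47 = -94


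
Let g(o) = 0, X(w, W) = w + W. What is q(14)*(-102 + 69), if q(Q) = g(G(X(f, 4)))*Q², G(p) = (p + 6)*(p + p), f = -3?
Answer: 0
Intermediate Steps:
X(w, W) = W + w
G(p) = 2*p*(6 + p) (G(p) = (6 + p)*(2*p) = 2*p*(6 + p))
q(Q) = 0 (q(Q) = 0*Q² = 0)
q(14)*(-102 + 69) = 0*(-102 + 69) = 0*(-33) = 0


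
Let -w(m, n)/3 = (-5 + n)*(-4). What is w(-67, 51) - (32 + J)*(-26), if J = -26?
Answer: 708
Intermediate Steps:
w(m, n) = -60 + 12*n (w(m, n) = -3*(-5 + n)*(-4) = -3*(20 - 4*n) = -60 + 12*n)
w(-67, 51) - (32 + J)*(-26) = (-60 + 12*51) - (32 - 26)*(-26) = (-60 + 612) - 6*(-26) = 552 - 1*(-156) = 552 + 156 = 708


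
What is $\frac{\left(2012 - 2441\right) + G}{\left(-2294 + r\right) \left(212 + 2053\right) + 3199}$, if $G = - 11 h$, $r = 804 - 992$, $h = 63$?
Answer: $\frac{1122}{5618531} \approx 0.0001997$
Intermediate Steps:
$r = -188$ ($r = 804 - 992 = -188$)
$G = -693$ ($G = \left(-11\right) 63 = -693$)
$\frac{\left(2012 - 2441\right) + G}{\left(-2294 + r\right) \left(212 + 2053\right) + 3199} = \frac{\left(2012 - 2441\right) - 693}{\left(-2294 - 188\right) \left(212 + 2053\right) + 3199} = \frac{-429 - 693}{\left(-2482\right) 2265 + 3199} = - \frac{1122}{-5621730 + 3199} = - \frac{1122}{-5618531} = \left(-1122\right) \left(- \frac{1}{5618531}\right) = \frac{1122}{5618531}$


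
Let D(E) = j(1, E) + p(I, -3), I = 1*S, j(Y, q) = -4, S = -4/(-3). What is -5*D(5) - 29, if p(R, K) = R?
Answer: -47/3 ≈ -15.667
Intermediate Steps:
S = 4/3 (S = -4*(-1/3) = 4/3 ≈ 1.3333)
I = 4/3 (I = 1*(4/3) = 4/3 ≈ 1.3333)
D(E) = -8/3 (D(E) = -4 + 4/3 = -8/3)
-5*D(5) - 29 = -5*(-8/3) - 29 = 40/3 - 29 = -47/3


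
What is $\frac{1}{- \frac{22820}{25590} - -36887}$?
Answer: $\frac{2559}{94391551} \approx 2.711 \cdot 10^{-5}$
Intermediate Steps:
$\frac{1}{- \frac{22820}{25590} - -36887} = \frac{1}{\left(-22820\right) \frac{1}{25590} + 36887} = \frac{1}{- \frac{2282}{2559} + 36887} = \frac{1}{\frac{94391551}{2559}} = \frac{2559}{94391551}$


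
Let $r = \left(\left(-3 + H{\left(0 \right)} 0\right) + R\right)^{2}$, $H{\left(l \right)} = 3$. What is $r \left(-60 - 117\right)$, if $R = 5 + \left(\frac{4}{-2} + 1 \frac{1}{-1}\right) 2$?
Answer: $-2832$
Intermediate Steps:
$R = -1$ ($R = 5 + \left(4 \left(- \frac{1}{2}\right) + 1 \left(-1\right)\right) 2 = 5 + \left(-2 - 1\right) 2 = 5 - 6 = -1$)
$r = 16$ ($r = \left(\left(-3 + 3 \cdot 0\right) - 1\right)^{2} = \left(\left(-3 + 0\right) - 1\right)^{2} = \left(-3 - 1\right)^{2} = \left(-4\right)^{2} = 16$)
$r \left(-60 - 117\right) = 16 \left(-60 - 117\right) = 16 \left(-177\right) = -2832$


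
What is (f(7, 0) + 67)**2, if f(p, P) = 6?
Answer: 5329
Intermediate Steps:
(f(7, 0) + 67)**2 = (6 + 67)**2 = 73**2 = 5329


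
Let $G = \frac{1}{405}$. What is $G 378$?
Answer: $\frac{14}{15} \approx 0.93333$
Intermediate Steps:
$G = \frac{1}{405} \approx 0.0024691$
$G 378 = \frac{1}{405} \cdot 378 = \frac{14}{15}$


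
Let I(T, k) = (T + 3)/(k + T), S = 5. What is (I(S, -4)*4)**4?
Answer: 1048576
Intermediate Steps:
I(T, k) = (3 + T)/(T + k)
(I(S, -4)*4)**4 = (((3 + 5)/(5 - 4))*4)**4 = ((8/1)*4)**4 = ((1*8)*4)**4 = (8*4)**4 = 32**4 = 1048576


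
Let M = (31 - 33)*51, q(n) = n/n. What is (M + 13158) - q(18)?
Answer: 13055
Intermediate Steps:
q(n) = 1
M = -102 (M = -2*51 = -102)
(M + 13158) - q(18) = (-102 + 13158) - 1*1 = 13056 - 1 = 13055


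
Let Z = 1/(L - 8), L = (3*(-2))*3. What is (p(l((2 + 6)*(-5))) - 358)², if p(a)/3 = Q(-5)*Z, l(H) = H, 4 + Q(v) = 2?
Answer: 21631801/169 ≈ 1.2800e+5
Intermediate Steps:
Q(v) = -2 (Q(v) = -4 + 2 = -2)
L = -18 (L = -6*3 = -18)
Z = -1/26 (Z = 1/(-18 - 8) = 1/(-26) = -1/26 ≈ -0.038462)
p(a) = 3/13 (p(a) = 3*(-2*(-1/26)) = 3*(1/13) = 3/13)
(p(l((2 + 6)*(-5))) - 358)² = (3/13 - 358)² = (-4651/13)² = 21631801/169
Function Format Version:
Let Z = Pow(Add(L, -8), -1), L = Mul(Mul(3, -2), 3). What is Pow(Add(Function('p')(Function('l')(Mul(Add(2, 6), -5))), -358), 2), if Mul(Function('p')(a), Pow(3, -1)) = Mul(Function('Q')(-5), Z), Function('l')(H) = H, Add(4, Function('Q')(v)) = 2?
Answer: Rational(21631801, 169) ≈ 1.2800e+5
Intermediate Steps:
Function('Q')(v) = -2 (Function('Q')(v) = Add(-4, 2) = -2)
L = -18 (L = Mul(-6, 3) = -18)
Z = Rational(-1, 26) (Z = Pow(Add(-18, -8), -1) = Pow(-26, -1) = Rational(-1, 26) ≈ -0.038462)
Function('p')(a) = Rational(3, 13) (Function('p')(a) = Mul(3, Mul(-2, Rational(-1, 26))) = Mul(3, Rational(1, 13)) = Rational(3, 13))
Pow(Add(Function('p')(Function('l')(Mul(Add(2, 6), -5))), -358), 2) = Pow(Add(Rational(3, 13), -358), 2) = Pow(Rational(-4651, 13), 2) = Rational(21631801, 169)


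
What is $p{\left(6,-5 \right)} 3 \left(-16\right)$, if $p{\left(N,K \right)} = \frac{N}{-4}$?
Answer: $72$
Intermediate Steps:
$p{\left(N,K \right)} = - \frac{N}{4}$ ($p{\left(N,K \right)} = N \left(- \frac{1}{4}\right) = - \frac{N}{4}$)
$p{\left(6,-5 \right)} 3 \left(-16\right) = \left(- \frac{1}{4}\right) 6 \cdot 3 \left(-16\right) = \left(- \frac{3}{2}\right) 3 \left(-16\right) = \left(- \frac{9}{2}\right) \left(-16\right) = 72$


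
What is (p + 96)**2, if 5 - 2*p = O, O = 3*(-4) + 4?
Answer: 42025/4 ≈ 10506.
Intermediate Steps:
O = -8 (O = -12 + 4 = -8)
p = 13/2 (p = 5/2 - 1/2*(-8) = 5/2 + 4 = 13/2 ≈ 6.5000)
(p + 96)**2 = (13/2 + 96)**2 = (205/2)**2 = 42025/4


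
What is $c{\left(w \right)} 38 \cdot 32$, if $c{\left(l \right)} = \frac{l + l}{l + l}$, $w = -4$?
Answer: $1216$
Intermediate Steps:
$c{\left(l \right)} = 1$ ($c{\left(l \right)} = \frac{2 l}{2 l} = 2 l \frac{1}{2 l} = 1$)
$c{\left(w \right)} 38 \cdot 32 = 1 \cdot 38 \cdot 32 = 38 \cdot 32 = 1216$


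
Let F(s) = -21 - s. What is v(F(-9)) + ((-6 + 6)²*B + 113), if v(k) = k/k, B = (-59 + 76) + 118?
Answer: 114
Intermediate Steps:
B = 135 (B = 17 + 118 = 135)
v(k) = 1
v(F(-9)) + ((-6 + 6)²*B + 113) = 1 + ((-6 + 6)²*135 + 113) = 1 + (0²*135 + 113) = 1 + (0*135 + 113) = 1 + (0 + 113) = 1 + 113 = 114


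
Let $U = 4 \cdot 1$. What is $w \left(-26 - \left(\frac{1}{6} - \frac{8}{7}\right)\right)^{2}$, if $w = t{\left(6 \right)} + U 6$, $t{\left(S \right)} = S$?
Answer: $\frac{5523005}{294} \approx 18786.0$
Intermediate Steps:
$U = 4$
$w = 30$ ($w = 6 + 4 \cdot 6 = 6 + 24 = 30$)
$w \left(-26 - \left(\frac{1}{6} - \frac{8}{7}\right)\right)^{2} = 30 \left(-26 - \left(\frac{1}{6} - \frac{8}{7}\right)\right)^{2} = 30 \left(-26 - - \frac{41}{42}\right)^{2} = 30 \left(-26 + \left(- \frac{1}{6} + \frac{8}{7}\right)\right)^{2} = 30 \left(-26 + \frac{41}{42}\right)^{2} = 30 \left(- \frac{1051}{42}\right)^{2} = 30 \cdot \frac{1104601}{1764} = \frac{5523005}{294}$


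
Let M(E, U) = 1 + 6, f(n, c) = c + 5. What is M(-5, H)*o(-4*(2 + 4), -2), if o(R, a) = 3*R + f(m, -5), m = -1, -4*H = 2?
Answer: -504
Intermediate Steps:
H = -½ (H = -¼*2 = -½ ≈ -0.50000)
f(n, c) = 5 + c
M(E, U) = 7
o(R, a) = 3*R (o(R, a) = 3*R + (5 - 5) = 3*R + 0 = 3*R)
M(-5, H)*o(-4*(2 + 4), -2) = 7*(3*(-4*(2 + 4))) = 7*(3*(-4*6)) = 7*(3*(-24)) = 7*(-72) = -504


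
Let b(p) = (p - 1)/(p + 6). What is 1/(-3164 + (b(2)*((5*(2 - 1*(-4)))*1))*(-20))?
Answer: -1/3239 ≈ -0.00030874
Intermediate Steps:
b(p) = (-1 + p)/(6 + p)
1/(-3164 + (b(2)*((5*(2 - 1*(-4)))*1))*(-20)) = 1/(-3164 + (((-1 + 2)/(6 + 2))*((5*(2 - 1*(-4)))*1))*(-20)) = 1/(-3164 + ((1/8)*((5*(2 + 4))*1))*(-20)) = 1/(-3164 + (((⅛)*1)*((5*6)*1))*(-20)) = 1/(-3164 + ((30*1)/8)*(-20)) = 1/(-3164 + ((⅛)*30)*(-20)) = 1/(-3164 + (15/4)*(-20)) = 1/(-3164 - 75) = 1/(-3239) = -1/3239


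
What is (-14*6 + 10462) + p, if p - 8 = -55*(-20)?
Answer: 11486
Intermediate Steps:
p = 1108 (p = 8 - 55*(-20) = 8 + 1100 = 1108)
(-14*6 + 10462) + p = (-14*6 + 10462) + 1108 = (-84 + 10462) + 1108 = 10378 + 1108 = 11486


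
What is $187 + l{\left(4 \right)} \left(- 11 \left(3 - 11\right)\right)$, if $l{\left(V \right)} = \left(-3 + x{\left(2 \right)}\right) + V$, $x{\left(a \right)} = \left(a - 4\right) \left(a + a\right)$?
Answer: $-429$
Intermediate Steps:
$x{\left(a \right)} = 2 a \left(-4 + a\right)$ ($x{\left(a \right)} = \left(-4 + a\right) 2 a = 2 a \left(-4 + a\right)$)
$l{\left(V \right)} = -11 + V$ ($l{\left(V \right)} = \left(-3 + 2 \cdot 2 \left(-4 + 2\right)\right) + V = \left(-3 + 2 \cdot 2 \left(-2\right)\right) + V = \left(-3 - 8\right) + V = -11 + V$)
$187 + l{\left(4 \right)} \left(- 11 \left(3 - 11\right)\right) = 187 + \left(-11 + 4\right) \left(- 11 \left(3 - 11\right)\right) = 187 - 7 \left(\left(-11\right) \left(-8\right)\right) = 187 - 616 = -429$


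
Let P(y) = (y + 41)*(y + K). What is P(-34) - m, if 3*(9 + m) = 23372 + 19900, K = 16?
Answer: -14541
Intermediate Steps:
m = 14415 (m = -9 + (23372 + 19900)/3 = -9 + (1/3)*43272 = -9 + 14424 = 14415)
P(y) = (16 + y)*(41 + y) (P(y) = (y + 41)*(y + 16) = (41 + y)*(16 + y) = (16 + y)*(41 + y))
P(-34) - m = (656 + (-34)**2 + 57*(-34)) - 1*14415 = (656 + 1156 - 1938) - 14415 = -126 - 14415 = -14541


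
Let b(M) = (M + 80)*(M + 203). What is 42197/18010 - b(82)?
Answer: -831479503/18010 ≈ -46168.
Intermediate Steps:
b(M) = (80 + M)*(203 + M)
42197/18010 - b(82) = 42197/18010 - (16240 + 82² + 283*82) = 42197*(1/18010) - (16240 + 6724 + 23206) = 42197/18010 - 1*46170 = 42197/18010 - 46170 = -831479503/18010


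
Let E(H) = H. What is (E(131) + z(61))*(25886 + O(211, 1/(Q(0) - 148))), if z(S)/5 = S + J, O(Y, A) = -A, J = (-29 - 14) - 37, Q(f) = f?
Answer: 34480161/37 ≈ 9.3190e+5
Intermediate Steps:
J = -80 (J = -43 - 37 = -80)
z(S) = -400 + 5*S (z(S) = 5*(S - 80) = 5*(-80 + S) = -400 + 5*S)
(E(131) + z(61))*(25886 + O(211, 1/(Q(0) - 148))) = (131 + (-400 + 5*61))*(25886 - 1/(0 - 148)) = (131 + (-400 + 305))*(25886 - 1/(-148)) = (131 - 95)*(25886 - 1*(-1/148)) = 36*(25886 + 1/148) = 36*(3831129/148) = 34480161/37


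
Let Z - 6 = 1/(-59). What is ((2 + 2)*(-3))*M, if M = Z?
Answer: -4236/59 ≈ -71.797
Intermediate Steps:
Z = 353/59 (Z = 6 + 1/(-59) = 6 - 1/59 = 353/59 ≈ 5.9830)
M = 353/59 ≈ 5.9830
((2 + 2)*(-3))*M = ((2 + 2)*(-3))*(353/59) = (4*(-3))*(353/59) = -12*353/59 = -4236/59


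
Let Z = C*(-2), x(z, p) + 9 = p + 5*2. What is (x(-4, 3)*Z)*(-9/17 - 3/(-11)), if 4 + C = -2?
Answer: -2304/187 ≈ -12.321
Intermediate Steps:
C = -6 (C = -4 - 2 = -6)
x(z, p) = 1 + p (x(z, p) = -9 + (p + 5*2) = -9 + (p + 10) = -9 + (10 + p) = 1 + p)
Z = 12 (Z = -6*(-2) = 12)
(x(-4, 3)*Z)*(-9/17 - 3/(-11)) = ((1 + 3)*12)*(-9/17 - 3/(-11)) = (4*12)*(-9*1/17 - 3*(-1/11)) = 48*(-9/17 + 3/11) = 48*(-48/187) = -2304/187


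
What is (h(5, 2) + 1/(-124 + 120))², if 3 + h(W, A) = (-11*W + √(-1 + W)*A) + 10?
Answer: 31329/16 ≈ 1958.1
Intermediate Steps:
h(W, A) = 7 - 11*W + A*√(-1 + W) (h(W, A) = -3 + ((-11*W + √(-1 + W)*A) + 10) = -3 + ((-11*W + A*√(-1 + W)) + 10) = -3 + (10 - 11*W + A*√(-1 + W)) = 7 - 11*W + A*√(-1 + W))
(h(5, 2) + 1/(-124 + 120))² = ((7 - 11*5 + 2*√(-1 + 5)) + 1/(-124 + 120))² = ((7 - 55 + 2*√4) + 1/(-4))² = ((7 - 55 + 2*2) - ¼)² = ((7 - 55 + 4) - ¼)² = (-44 - ¼)² = (-177/4)² = 31329/16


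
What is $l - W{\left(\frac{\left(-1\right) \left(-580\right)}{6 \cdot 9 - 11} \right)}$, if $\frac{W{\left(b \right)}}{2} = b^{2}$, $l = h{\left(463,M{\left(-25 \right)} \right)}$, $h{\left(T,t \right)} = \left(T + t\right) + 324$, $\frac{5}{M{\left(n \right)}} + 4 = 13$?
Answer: $\frac{7050512}{16641} \approx 423.68$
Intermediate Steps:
$M{\left(n \right)} = \frac{5}{9}$ ($M{\left(n \right)} = \frac{5}{-4 + 13} = \frac{5}{9}$)
$h{\left(T,t \right)} = 324 + T + t$
$l = \frac{7088}{9}$ ($l = 324 + 463 + \frac{5}{9} = \frac{7088}{9} \approx 787.56$)
$W{\left(b \right)} = 2 b^{2}$
$l - W{\left(\frac{\left(-1\right) \left(-580\right)}{6 \cdot 9 - 11} \right)} = \frac{7088}{9} - 2 \left(\frac{\left(-1\right) \left(-580\right)}{6 \cdot 9 - 11}\right)^{2} = \frac{7088}{9} - 2 \left(\frac{580}{54 - 11}\right)^{2} = \frac{7088}{9} - 2 \left(\frac{580}{43}\right)^{2} = \frac{7088}{9} - 2 \cdot \frac{336400}{1849} = \frac{7088}{9} - \frac{672800}{1849} = \frac{7050512}{16641}$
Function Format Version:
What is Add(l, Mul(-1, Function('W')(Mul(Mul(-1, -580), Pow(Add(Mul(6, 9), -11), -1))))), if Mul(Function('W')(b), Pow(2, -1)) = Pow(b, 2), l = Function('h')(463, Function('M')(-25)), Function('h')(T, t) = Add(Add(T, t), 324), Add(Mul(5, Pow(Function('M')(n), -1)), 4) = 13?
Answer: Rational(7050512, 16641) ≈ 423.68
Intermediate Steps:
Function('M')(n) = Rational(5, 9) (Function('M')(n) = Mul(5, Pow(Add(-4, 13), -1)) = Mul(5, Pow(9, -1)) = Mul(5, Rational(1, 9)) = Rational(5, 9))
Function('h')(T, t) = Add(324, T, t)
l = Rational(7088, 9) (l = Add(324, 463, Rational(5, 9)) = Rational(7088, 9) ≈ 787.56)
Function('W')(b) = Mul(2, Pow(b, 2))
Add(l, Mul(-1, Function('W')(Mul(Mul(-1, -580), Pow(Add(Mul(6, 9), -11), -1))))) = Add(Rational(7088, 9), Mul(-1, Mul(2, Pow(Mul(Mul(-1, -580), Pow(Add(Mul(6, 9), -11), -1)), 2)))) = Add(Rational(7088, 9), Mul(-1, Mul(2, Pow(Mul(580, Pow(Add(54, -11), -1)), 2)))) = Add(Rational(7088, 9), Mul(-1, Mul(2, Pow(Mul(580, Pow(43, -1)), 2)))) = Add(Rational(7088, 9), Mul(-1, Mul(2, Pow(Mul(580, Rational(1, 43)), 2)))) = Add(Rational(7088, 9), Mul(-1, Mul(2, Pow(Rational(580, 43), 2)))) = Add(Rational(7088, 9), Mul(-1, Mul(2, Rational(336400, 1849)))) = Add(Rational(7088, 9), Mul(-1, Rational(672800, 1849))) = Add(Rational(7088, 9), Rational(-672800, 1849)) = Rational(7050512, 16641)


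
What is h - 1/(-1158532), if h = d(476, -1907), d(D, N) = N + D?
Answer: -1657859291/1158532 ≈ -1431.0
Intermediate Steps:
d(D, N) = D + N
h = -1431 (h = 476 - 1907 = -1431)
h - 1/(-1158532) = -1431 - 1/(-1158532) = -1431 - 1*(-1/1158532) = -1431 + 1/1158532 = -1657859291/1158532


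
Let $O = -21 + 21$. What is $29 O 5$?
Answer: $0$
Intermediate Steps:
$O = 0$
$29 O 5 = 29 \cdot 0 \cdot 5 = 0 \cdot 5 = 0$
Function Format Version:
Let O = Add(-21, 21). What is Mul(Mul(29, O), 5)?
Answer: 0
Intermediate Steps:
O = 0
Mul(Mul(29, O), 5) = Mul(Mul(29, 0), 5) = Mul(0, 5) = 0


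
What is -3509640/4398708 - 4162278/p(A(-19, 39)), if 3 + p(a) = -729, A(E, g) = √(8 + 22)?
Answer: 254251062227/44720198 ≈ 5685.4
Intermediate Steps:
A(E, g) = √30
p(a) = -732 (p(a) = -3 - 729 = -732)
-3509640/4398708 - 4162278/p(A(-19, 39)) = -3509640/4398708 - 4162278/(-732) = -3509640*1/4398708 - 4162278*(-1/732) = -292470/366559 + 693713/122 = 254251062227/44720198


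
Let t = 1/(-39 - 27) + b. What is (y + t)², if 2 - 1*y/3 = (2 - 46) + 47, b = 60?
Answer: 14145121/4356 ≈ 3247.3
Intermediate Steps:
t = 3959/66 (t = 1/(-39 - 27) + 60 = 1/(-66) + 60 = -1/66 + 60 = 3959/66 ≈ 59.985)
y = -3 (y = 6 - 3*((2 - 46) + 47) = 6 - 3*(-44 + 47) = 6 - 3*3 = 6 - 9 = -3)
(y + t)² = (-3 + 3959/66)² = (3761/66)² = 14145121/4356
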